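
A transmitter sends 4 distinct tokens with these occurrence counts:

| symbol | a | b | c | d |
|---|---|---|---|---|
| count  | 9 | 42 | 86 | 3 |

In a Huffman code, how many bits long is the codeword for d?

3

Huffman merges, smallest pair first:
combine d(3), a(9) → 12
combine 12, b(42) → 54
combine 54, c(86) → 140
d sits 3 levels below the root, so its codeword is 3 bits.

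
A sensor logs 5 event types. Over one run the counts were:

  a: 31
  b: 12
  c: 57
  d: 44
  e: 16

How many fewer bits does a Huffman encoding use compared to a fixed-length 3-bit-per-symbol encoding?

132

Fixed-length: 3 bits × 160 symbols = 480 bits.
Huffman merges:
b(12) + e(16) → 28
28 + a(31) → 59
d(44) + c(57) → 101
59 + 101 → 160
Huffman total = 28 + 59 + 101 + 160 = 348 bits.
Saving = 480 − 348 = 132 bits.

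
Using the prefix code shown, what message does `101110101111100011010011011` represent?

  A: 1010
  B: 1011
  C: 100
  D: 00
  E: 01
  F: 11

BAFFCEAEB

Read left to right; each codeword is recognised as soon as it completes (prefix code):
  1011→B | 1010→A | 11→F | 11→F | 100→C | 01→E | 1010→A | 01→E | 1011→B
Decoded message: BAFFCEAEB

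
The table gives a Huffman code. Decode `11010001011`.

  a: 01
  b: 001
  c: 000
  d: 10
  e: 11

eacde

Read left to right; each codeword is recognised as soon as it completes (prefix code):
  11→e | 01→a | 000→c | 10→d | 11→e
Decoded message: eacde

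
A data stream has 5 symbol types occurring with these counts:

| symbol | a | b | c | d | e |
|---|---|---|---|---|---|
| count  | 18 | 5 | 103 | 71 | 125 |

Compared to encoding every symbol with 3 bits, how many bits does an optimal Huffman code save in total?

330

Fixed-length: 3 bits × 322 symbols = 966 bits.
Huffman merges:
merge b(5) and a(18): 23
merge 23 and d(71): 94
merge 94 and c(103): 197
merge e(125) and 197: 322
Huffman total = 23 + 94 + 197 + 322 = 636 bits.
Saving = 966 − 636 = 330 bits.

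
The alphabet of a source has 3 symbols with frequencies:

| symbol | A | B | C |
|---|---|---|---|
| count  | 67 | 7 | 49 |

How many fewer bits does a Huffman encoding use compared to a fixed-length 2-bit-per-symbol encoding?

67

Fixed-length: 2 bits × 123 symbols = 246 bits.
Huffman merges:
combine B(7), C(49) → 56
combine 56, A(67) → 123
Huffman total = 56 + 123 = 179 bits.
Saving = 246 − 179 = 67 bits.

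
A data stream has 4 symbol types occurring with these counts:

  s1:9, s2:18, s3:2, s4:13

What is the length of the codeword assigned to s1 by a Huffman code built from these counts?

3

Huffman merges, smallest pair first:
s3(2) + s1(9) → 11
11 + s4(13) → 24
s2(18) + 24 → 42
The subtree containing s1 is merged 3 times, so code length = 3.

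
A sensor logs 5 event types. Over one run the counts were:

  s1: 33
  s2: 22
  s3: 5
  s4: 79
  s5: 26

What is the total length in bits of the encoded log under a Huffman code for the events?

331

Build the Huffman tree bottom-up:
s3(5) + s2(22) → 27
s5(26) + 27 → 53
s1(33) + 53 → 86
s4(79) + 86 → 165
The encoded length is the sum of every internal node's weight: 27 + 53 + 86 + 165 = 331 bits.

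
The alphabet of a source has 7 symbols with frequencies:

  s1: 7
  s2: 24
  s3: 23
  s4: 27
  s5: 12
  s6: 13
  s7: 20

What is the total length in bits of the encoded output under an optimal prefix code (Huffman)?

346

Merge the two smallest weights repeatedly:
merge s1(7) and s5(12): 19
merge s6(13) and 19: 32
merge s7(20) and s3(23): 43
merge s2(24) and s4(27): 51
merge 32 and 43: 75
merge 51 and 75: 126
Each symbol's bit-cost is frequency × depth; summing gives 346 bits (equivalently 19 + 32 + 43 + 51 + 75 + 126).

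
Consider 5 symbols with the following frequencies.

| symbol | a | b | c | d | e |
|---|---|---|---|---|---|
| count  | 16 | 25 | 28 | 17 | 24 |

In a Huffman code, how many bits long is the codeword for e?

2

Build the tree from the bottom:
a(16) + d(17) → 33
e(24) + b(25) → 49
c(28) + 33 → 61
49 + 61 → 110
e's leaf is at depth 2, giving a 2-bit codeword.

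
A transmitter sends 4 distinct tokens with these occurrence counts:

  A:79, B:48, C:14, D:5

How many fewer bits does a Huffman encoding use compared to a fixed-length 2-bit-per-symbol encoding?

60

Fixed-length: 2 bits × 146 symbols = 292 bits.
Huffman merges:
D(5) + C(14) → 19
19 + B(48) → 67
67 + A(79) → 146
Huffman total = 19 + 67 + 146 = 232 bits.
Saving = 292 − 232 = 60 bits.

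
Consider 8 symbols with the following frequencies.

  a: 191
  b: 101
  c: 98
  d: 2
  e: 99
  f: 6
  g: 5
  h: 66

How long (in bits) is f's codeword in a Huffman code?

5

Repeatedly merge the two smallest:
d(2) + g(5) → 7
f(6) + 7 → 13
13 + h(66) → 79
79 + c(98) → 177
e(99) + b(101) → 200
177 + a(191) → 368
200 + 368 → 568
f's leaf is at depth 5, giving a 5-bit codeword.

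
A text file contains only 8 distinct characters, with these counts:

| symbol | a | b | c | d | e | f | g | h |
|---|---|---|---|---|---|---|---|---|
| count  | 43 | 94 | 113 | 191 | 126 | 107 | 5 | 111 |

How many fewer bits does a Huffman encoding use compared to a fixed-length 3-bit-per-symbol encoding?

143

Fixed-length: 3 bits × 790 symbols = 2370 bits.
Huffman merges:
g(5) + a(43) → 48
48 + b(94) → 142
f(107) + h(111) → 218
c(113) + e(126) → 239
142 + d(191) → 333
218 + 239 → 457
333 + 457 → 790
Huffman total = 48 + 142 + 218 + 239 + 333 + 457 + 790 = 2227 bits.
Saving = 2370 − 2227 = 143 bits.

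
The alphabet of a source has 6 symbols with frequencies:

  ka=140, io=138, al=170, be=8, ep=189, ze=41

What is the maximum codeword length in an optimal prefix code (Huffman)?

Merge the two lowest-weight nodes at each step:
be(8) + ze(41) → 49
49 + io(138) → 187
ka(140) + al(170) → 310
187 + ep(189) → 376
310 + 376 → 686
The rarest symbols sit at the bottom; the longest codeword is 4 bits.

4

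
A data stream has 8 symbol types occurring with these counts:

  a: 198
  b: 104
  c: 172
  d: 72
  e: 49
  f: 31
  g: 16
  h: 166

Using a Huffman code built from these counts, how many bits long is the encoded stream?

2197

Greedily combine the two least-frequent nodes:
g(16) + f(31) → 47
47 + e(49) → 96
d(72) + 96 → 168
b(104) + h(166) → 270
168 + c(172) → 340
a(198) + 270 → 468
340 + 468 → 808
Total encoded bits = sum of merged weights = 47 + 96 + 168 + 270 + 340 + 468 + 808 = 2197.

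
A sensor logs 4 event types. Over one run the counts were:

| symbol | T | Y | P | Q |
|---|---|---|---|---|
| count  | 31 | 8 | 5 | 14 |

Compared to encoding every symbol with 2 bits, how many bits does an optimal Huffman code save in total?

Fixed-length: 2 bits × 58 symbols = 116 bits.
Huffman merges:
merge P(5) and Y(8): 13
merge 13 and Q(14): 27
merge 27 and T(31): 58
Huffman total = 13 + 27 + 58 = 98 bits.
Saving = 116 − 98 = 18 bits.

18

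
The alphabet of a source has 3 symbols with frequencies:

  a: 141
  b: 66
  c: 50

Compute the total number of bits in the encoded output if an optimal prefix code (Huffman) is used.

373

Merge the two smallest weights repeatedly:
merge c(50) and b(66): 116
merge 116 and a(141): 257
The encoded length is the sum of every internal node's weight: 116 + 257 = 373 bits.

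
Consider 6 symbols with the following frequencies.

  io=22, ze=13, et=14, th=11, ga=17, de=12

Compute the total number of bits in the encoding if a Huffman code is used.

Merge the two smallest weights repeatedly:
merge th(11) and de(12): 23
merge ze(13) and et(14): 27
merge ga(17) and io(22): 39
merge 23 and 27: 50
merge 39 and 50: 89
Total encoded bits = sum of merged weights = 23 + 27 + 39 + 50 + 89 = 228.

228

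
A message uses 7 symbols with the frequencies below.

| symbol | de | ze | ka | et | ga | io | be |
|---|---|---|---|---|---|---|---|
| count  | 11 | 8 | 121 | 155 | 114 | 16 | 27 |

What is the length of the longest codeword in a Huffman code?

5

Merge the two lowest-weight nodes at each step:
ze(8) + de(11) → 19
io(16) + 19 → 35
be(27) + 35 → 62
62 + ga(114) → 176
ka(121) + et(155) → 276
176 + 276 → 452
The first pair merged (ze, de) ends up deepest, at depth 5.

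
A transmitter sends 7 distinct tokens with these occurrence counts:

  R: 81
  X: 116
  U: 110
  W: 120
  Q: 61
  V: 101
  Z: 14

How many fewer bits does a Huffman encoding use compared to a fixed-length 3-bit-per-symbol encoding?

Fixed-length: 3 bits × 603 symbols = 1809 bits.
Huffman merges:
Z(14) + Q(61) → 75
75 + R(81) → 156
V(101) + U(110) → 211
X(116) + W(120) → 236
156 + 211 → 367
236 + 367 → 603
Huffman total = 75 + 156 + 211 + 236 + 367 + 603 = 1648 bits.
Saving = 1809 − 1648 = 161 bits.

161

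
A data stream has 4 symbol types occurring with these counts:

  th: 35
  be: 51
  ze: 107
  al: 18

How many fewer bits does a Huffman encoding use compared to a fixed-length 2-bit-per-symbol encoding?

54

Fixed-length: 2 bits × 211 symbols = 422 bits.
Huffman merges:
merge al(18) and th(35): 53
merge be(51) and 53: 104
merge 104 and ze(107): 211
Huffman total = 53 + 104 + 211 = 368 bits.
Saving = 422 − 368 = 54 bits.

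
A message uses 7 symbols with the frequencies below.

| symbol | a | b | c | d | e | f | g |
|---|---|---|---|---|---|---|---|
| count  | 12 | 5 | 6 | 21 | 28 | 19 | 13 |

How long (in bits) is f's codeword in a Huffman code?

Build the tree from the bottom:
combine b(5), c(6) → 11
combine 11, a(12) → 23
combine g(13), f(19) → 32
combine d(21), 23 → 44
combine e(28), 32 → 60
combine 44, 60 → 104
f sits 3 levels below the root, so its codeword is 3 bits.

3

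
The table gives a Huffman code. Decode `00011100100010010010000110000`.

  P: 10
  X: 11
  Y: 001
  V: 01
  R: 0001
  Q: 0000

Read left to right; each codeword is recognised as soon as it completes (prefix code):
  0001→R | 11→X | 001→Y | 0001→R | 001→Y | 001→Y | 0000→Q | 11→X | 0000→Q
Decoded message: RXYRYYQXQ

RXYRYYQXQ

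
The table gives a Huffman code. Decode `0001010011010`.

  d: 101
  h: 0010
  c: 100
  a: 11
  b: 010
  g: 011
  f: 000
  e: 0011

Read left to right; each codeword is recognised as soon as it completes (prefix code):
  000→f | 101→d | 0011→e | 010→b
Decoded message: fdeb

fdeb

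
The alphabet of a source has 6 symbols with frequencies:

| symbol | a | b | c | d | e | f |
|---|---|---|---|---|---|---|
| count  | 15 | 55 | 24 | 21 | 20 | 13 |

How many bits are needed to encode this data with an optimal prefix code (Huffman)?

Build the Huffman tree bottom-up:
f(13) + a(15) → 28
e(20) + d(21) → 41
c(24) + 28 → 52
41 + 52 → 93
b(55) + 93 → 148
Total encoded bits = sum of merged weights = 28 + 41 + 52 + 93 + 148 = 362.

362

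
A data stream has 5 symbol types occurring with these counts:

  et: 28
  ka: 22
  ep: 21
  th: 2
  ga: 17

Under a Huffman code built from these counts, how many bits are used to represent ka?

2

Build the tree from the bottom:
combine th(2), ga(17) → 19
combine 19, ep(21) → 40
combine ka(22), et(28) → 50
combine 40, 50 → 90
ka sits 2 levels below the root, so its codeword is 2 bits.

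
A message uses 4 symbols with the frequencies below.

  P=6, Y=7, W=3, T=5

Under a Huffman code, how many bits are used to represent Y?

Build the tree from the bottom:
W(3) + T(5) → 8
P(6) + Y(7) → 13
8 + 13 → 21
The subtree containing Y is merged 2 times, so code length = 2.

2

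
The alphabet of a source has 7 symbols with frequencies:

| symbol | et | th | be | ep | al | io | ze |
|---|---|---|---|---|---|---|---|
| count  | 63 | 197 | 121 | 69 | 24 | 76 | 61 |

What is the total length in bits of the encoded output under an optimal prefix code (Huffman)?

1600

Merge the two smallest weights repeatedly:
combine al(24), ze(61) → 85
combine et(63), ep(69) → 132
combine io(76), 85 → 161
combine be(121), 132 → 253
combine 161, th(197) → 358
combine 253, 358 → 611
Total encoded bits = sum of merged weights = 85 + 132 + 161 + 253 + 358 + 611 = 1600.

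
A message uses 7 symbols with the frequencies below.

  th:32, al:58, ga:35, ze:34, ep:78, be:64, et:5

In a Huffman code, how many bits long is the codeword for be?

Repeatedly merge the two smallest:
combine et(5), th(32) → 37
combine ze(34), ga(35) → 69
combine 37, al(58) → 95
combine be(64), 69 → 133
combine ep(78), 95 → 173
combine 133, 173 → 306
The subtree containing be is merged 2 times, so code length = 2.

2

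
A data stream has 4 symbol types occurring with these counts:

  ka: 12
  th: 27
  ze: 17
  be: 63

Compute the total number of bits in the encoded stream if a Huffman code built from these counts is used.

Merge the two smallest weights repeatedly:
ka(12) + ze(17) → 29
th(27) + 29 → 56
56 + be(63) → 119
The encoded length is the sum of every internal node's weight: 29 + 56 + 119 = 204 bits.

204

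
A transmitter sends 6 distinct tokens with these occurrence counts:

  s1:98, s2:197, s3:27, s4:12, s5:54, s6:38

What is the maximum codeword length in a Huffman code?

5

Merge the two lowest-weight nodes at each step:
combine s4(12), s3(27) → 39
combine s6(38), 39 → 77
combine s5(54), 77 → 131
combine s1(98), 131 → 229
combine s2(197), 229 → 426
Maximum depth reached is 5.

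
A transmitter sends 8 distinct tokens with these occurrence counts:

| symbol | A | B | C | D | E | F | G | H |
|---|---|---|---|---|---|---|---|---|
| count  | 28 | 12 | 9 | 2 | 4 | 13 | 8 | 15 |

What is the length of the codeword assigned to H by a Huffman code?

Repeatedly merge the two smallest:
D(2) + E(4) → 6
6 + G(8) → 14
C(9) + B(12) → 21
F(13) + 14 → 27
H(15) + 21 → 36
27 + A(28) → 55
36 + 55 → 91
H's leaf is at depth 2, giving a 2-bit codeword.

2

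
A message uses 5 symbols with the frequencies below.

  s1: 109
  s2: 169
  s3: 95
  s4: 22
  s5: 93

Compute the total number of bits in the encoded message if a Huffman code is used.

1091

Build the Huffman tree bottom-up:
merge s4(22) and s5(93): 115
merge s3(95) and s1(109): 204
merge 115 and s2(169): 284
merge 204 and 284: 488
The encoded length is the sum of every internal node's weight: 115 + 204 + 284 + 488 = 1091 bits.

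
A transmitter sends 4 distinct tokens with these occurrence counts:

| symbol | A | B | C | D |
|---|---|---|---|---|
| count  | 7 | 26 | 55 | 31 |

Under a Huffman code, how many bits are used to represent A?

Build the tree from the bottom:
merge A(7) and B(26): 33
merge D(31) and 33: 64
merge C(55) and 64: 119
A sits 3 levels below the root, so its codeword is 3 bits.

3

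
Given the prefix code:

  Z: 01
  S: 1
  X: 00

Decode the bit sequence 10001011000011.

SXZZSXXSS

Read left to right; each codeword is recognised as soon as it completes (prefix code):
  1→S | 00→X | 01→Z | 01→Z | 1→S | 00→X | 00→X | 1→S | 1→S
Decoded message: SXZZSXXSS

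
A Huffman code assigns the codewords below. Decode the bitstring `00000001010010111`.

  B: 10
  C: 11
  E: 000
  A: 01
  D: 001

Read left to right; each codeword is recognised as soon as it completes (prefix code):
  000→E | 000→E | 01→A | 01→A | 001→D | 01→A | 11→C
Decoded message: EEAADAC

EEAADAC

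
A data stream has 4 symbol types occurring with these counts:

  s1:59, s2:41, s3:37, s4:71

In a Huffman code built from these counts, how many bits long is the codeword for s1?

2

Build the tree from the bottom:
combine s3(37), s2(41) → 78
combine s1(59), s4(71) → 130
combine 78, 130 → 208
s1's leaf is at depth 2, giving a 2-bit codeword.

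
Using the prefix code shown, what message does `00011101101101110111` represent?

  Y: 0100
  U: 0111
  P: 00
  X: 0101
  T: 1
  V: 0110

PUVTTUU

Read left to right; each codeword is recognised as soon as it completes (prefix code):
  00→P | 0111→U | 0110→V | 1→T | 1→T | 0111→U | 0111→U
Decoded message: PUVTTUU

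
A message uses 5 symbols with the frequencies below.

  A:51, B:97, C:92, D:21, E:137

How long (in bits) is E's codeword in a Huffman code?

Repeatedly merge the two smallest:
D(21) + A(51) → 72
72 + C(92) → 164
B(97) + E(137) → 234
164 + 234 → 398
E's leaf is at depth 2, giving a 2-bit codeword.

2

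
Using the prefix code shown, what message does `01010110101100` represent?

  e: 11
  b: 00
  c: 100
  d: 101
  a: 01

Read left to right; each codeword is recognised as soon as it completes (prefix code):
  01→a | 01→a | 01→a | 101→d | 01→a | 100→c
Decoded message: aaadac

aaadac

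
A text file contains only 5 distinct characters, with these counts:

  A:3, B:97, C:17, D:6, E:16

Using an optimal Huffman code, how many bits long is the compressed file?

Merge the two smallest weights repeatedly:
A(3) + D(6) → 9
9 + E(16) → 25
C(17) + 25 → 42
42 + B(97) → 139
Total encoded bits = sum of merged weights = 9 + 25 + 42 + 139 = 215.

215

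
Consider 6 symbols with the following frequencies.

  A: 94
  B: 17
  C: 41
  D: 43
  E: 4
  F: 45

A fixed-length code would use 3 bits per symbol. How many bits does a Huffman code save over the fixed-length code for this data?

Fixed-length: 3 bits × 244 symbols = 732 bits.
Huffman merges:
E(4) + B(17) → 21
21 + C(41) → 62
D(43) + F(45) → 88
62 + 88 → 150
A(94) + 150 → 244
Huffman total = 21 + 62 + 88 + 150 + 244 = 565 bits.
Saving = 732 − 565 = 167 bits.

167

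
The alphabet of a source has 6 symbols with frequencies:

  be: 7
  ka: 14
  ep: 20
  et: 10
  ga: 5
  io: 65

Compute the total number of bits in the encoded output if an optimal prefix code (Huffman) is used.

Merge the two smallest weights repeatedly:
merge ga(5) and be(7): 12
merge et(10) and 12: 22
merge ka(14) and ep(20): 34
merge 22 and 34: 56
merge 56 and io(65): 121
Each symbol's bit-cost is frequency × depth; summing gives 245 bits (equivalently 12 + 22 + 34 + 56 + 121).

245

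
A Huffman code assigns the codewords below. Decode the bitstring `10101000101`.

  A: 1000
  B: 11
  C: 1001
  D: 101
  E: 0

Read left to right; each codeword is recognised as soon as it completes (prefix code):
  101→D | 0→E | 1000→A | 101→D
Decoded message: DEAD

DEAD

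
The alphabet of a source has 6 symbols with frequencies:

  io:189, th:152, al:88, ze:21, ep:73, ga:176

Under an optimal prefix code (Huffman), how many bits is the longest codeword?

4

Merge the two lowest-weight nodes at each step:
combine ze(21), ep(73) → 94
combine al(88), 94 → 182
combine th(152), ga(176) → 328
combine 182, io(189) → 371
combine 328, 371 → 699
Maximum depth reached is 4.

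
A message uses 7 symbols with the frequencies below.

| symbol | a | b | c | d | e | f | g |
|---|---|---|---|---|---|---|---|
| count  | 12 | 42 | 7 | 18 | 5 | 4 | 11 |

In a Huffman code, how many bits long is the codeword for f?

5

Huffman merges, smallest pair first:
combine f(4), e(5) → 9
combine c(7), 9 → 16
combine g(11), a(12) → 23
combine 16, d(18) → 34
combine 23, 34 → 57
combine b(42), 57 → 99
f sits 5 levels below the root, so its codeword is 5 bits.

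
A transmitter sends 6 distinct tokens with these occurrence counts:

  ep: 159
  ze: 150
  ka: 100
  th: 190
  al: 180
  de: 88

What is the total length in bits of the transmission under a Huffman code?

2231

Merge the two smallest weights repeatedly:
de(88) + ka(100) → 188
ze(150) + ep(159) → 309
al(180) + 188 → 368
th(190) + 309 → 499
368 + 499 → 867
The encoded length is the sum of every internal node's weight: 188 + 309 + 368 + 499 + 867 = 2231 bits.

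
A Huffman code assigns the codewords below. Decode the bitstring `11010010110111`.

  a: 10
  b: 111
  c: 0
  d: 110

dacadb

Read left to right; each codeword is recognised as soon as it completes (prefix code):
  110→d | 10→a | 0→c | 10→a | 110→d | 111→b
Decoded message: dacadb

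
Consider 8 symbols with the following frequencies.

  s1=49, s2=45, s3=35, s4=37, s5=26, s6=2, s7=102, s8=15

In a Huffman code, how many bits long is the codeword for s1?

Repeatedly merge the two smallest:
merge s6(2) and s8(15): 17
merge 17 and s5(26): 43
merge s3(35) and s4(37): 72
merge 43 and s2(45): 88
merge s1(49) and 72: 121
merge 88 and s7(102): 190
merge 121 and 190: 311
s1's leaf is at depth 2, giving a 2-bit codeword.

2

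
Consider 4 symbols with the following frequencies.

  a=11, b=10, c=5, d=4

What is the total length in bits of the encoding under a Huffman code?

Greedily combine the two least-frequent nodes:
combine d(4), c(5) → 9
combine 9, b(10) → 19
combine a(11), 19 → 30
Total encoded bits = sum of merged weights = 9 + 19 + 30 = 58.

58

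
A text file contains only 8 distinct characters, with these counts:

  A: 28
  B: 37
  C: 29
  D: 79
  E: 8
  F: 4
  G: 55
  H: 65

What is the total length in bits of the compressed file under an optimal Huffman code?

Greedily combine the two least-frequent nodes:
combine F(4), E(8) → 12
combine 12, A(28) → 40
combine C(29), B(37) → 66
combine 40, G(55) → 95
combine H(65), 66 → 131
combine D(79), 95 → 174
combine 131, 174 → 305
Total encoded bits = sum of merged weights = 12 + 40 + 66 + 95 + 131 + 174 + 305 = 823.

823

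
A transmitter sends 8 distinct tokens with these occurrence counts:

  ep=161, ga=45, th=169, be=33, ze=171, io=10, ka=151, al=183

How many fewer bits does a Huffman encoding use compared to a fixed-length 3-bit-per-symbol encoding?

Fixed-length: 3 bits × 923 symbols = 2769 bits.
Huffman merges:
merge io(10) and be(33): 43
merge 43 and ga(45): 88
merge 88 and ka(151): 239
merge ep(161) and th(169): 330
merge ze(171) and al(183): 354
merge 239 and 330: 569
merge 354 and 569: 923
Huffman total = 43 + 88 + 239 + 330 + 354 + 569 + 923 = 2546 bits.
Saving = 2769 − 2546 = 223 bits.

223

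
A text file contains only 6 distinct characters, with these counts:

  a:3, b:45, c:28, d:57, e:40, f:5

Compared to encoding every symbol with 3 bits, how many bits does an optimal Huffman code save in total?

Fixed-length: 3 bits × 178 symbols = 534 bits.
Huffman merges:
merge a(3) and f(5): 8
merge 8 and c(28): 36
merge 36 and e(40): 76
merge b(45) and d(57): 102
merge 76 and 102: 178
Huffman total = 8 + 36 + 76 + 102 + 178 = 400 bits.
Saving = 534 − 400 = 134 bits.

134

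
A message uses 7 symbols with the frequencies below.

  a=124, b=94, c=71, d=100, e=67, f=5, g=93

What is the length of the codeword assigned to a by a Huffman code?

2

Huffman merges, smallest pair first:
f(5) + e(67) → 72
c(71) + 72 → 143
g(93) + b(94) → 187
d(100) + a(124) → 224
143 + 187 → 330
224 + 330 → 554
The subtree containing a is merged 2 times, so code length = 2.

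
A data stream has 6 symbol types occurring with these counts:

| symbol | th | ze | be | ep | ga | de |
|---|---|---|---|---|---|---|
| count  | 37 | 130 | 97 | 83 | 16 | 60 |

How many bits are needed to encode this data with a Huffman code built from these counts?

Merge the two smallest weights repeatedly:
ga(16) + th(37) → 53
53 + de(60) → 113
ep(83) + be(97) → 180
113 + ze(130) → 243
180 + 243 → 423
Total encoded bits = sum of merged weights = 53 + 113 + 180 + 243 + 423 = 1012.

1012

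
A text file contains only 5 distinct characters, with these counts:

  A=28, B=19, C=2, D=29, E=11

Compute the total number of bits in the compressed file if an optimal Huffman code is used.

191

Greedily combine the two least-frequent nodes:
combine C(2), E(11) → 13
combine 13, B(19) → 32
combine A(28), D(29) → 57
combine 32, 57 → 89
Each symbol's bit-cost is frequency × depth; summing gives 191 bits (equivalently 13 + 32 + 57 + 89).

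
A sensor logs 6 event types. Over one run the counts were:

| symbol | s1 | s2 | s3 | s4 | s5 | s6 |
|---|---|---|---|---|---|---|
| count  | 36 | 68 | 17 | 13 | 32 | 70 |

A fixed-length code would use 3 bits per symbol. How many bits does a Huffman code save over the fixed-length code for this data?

144

Fixed-length: 3 bits × 236 symbols = 708 bits.
Huffman merges:
combine s4(13), s3(17) → 30
combine 30, s5(32) → 62
combine s1(36), 62 → 98
combine s2(68), s6(70) → 138
combine 98, 138 → 236
Huffman total = 30 + 62 + 98 + 138 + 236 = 564 bits.
Saving = 708 − 564 = 144 bits.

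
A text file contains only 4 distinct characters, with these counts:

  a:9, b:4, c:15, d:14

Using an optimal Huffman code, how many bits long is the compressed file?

82

Build the Huffman tree bottom-up:
merge b(4) and a(9): 13
merge 13 and d(14): 27
merge c(15) and 27: 42
Each symbol's bit-cost is frequency × depth; summing gives 82 bits (equivalently 13 + 27 + 42).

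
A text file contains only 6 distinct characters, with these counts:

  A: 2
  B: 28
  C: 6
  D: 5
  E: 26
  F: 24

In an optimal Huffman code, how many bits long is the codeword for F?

Build the tree from the bottom:
A(2) + D(5) → 7
C(6) + 7 → 13
13 + F(24) → 37
E(26) + B(28) → 54
37 + 54 → 91
The subtree containing F is merged 2 times, so code length = 2.

2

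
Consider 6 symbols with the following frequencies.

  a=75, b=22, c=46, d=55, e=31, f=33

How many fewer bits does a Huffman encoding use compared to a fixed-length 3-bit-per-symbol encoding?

130

Fixed-length: 3 bits × 262 symbols = 786 bits.
Huffman merges:
merge b(22) and e(31): 53
merge f(33) and c(46): 79
merge 53 and d(55): 108
merge a(75) and 79: 154
merge 108 and 154: 262
Huffman total = 53 + 79 + 108 + 154 + 262 = 656 bits.
Saving = 786 − 656 = 130 bits.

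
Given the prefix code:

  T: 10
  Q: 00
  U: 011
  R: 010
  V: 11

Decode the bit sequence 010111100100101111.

RVVQTRVV

Read left to right; each codeword is recognised as soon as it completes (prefix code):
  010→R | 11→V | 11→V | 00→Q | 10→T | 010→R | 11→V | 11→V
Decoded message: RVVQTRVV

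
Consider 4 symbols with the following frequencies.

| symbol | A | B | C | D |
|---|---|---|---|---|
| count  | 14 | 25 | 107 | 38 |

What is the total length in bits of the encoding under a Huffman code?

300

Greedily combine the two least-frequent nodes:
A(14) + B(25) → 39
D(38) + 39 → 77
77 + C(107) → 184
Each symbol's bit-cost is frequency × depth; summing gives 300 bits (equivalently 39 + 77 + 184).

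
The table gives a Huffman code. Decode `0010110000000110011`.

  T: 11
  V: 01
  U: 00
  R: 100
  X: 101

UXRUUVRT

Read left to right; each codeword is recognised as soon as it completes (prefix code):
  00→U | 101→X | 100→R | 00→U | 00→U | 01→V | 100→R | 11→T
Decoded message: UXRUUVRT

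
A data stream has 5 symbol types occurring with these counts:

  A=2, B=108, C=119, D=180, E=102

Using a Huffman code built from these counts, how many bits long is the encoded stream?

1126

Merge the two smallest weights repeatedly:
combine A(2), E(102) → 104
combine 104, B(108) → 212
combine C(119), D(180) → 299
combine 212, 299 → 511
Each symbol's bit-cost is frequency × depth; summing gives 1126 bits (equivalently 104 + 212 + 299 + 511).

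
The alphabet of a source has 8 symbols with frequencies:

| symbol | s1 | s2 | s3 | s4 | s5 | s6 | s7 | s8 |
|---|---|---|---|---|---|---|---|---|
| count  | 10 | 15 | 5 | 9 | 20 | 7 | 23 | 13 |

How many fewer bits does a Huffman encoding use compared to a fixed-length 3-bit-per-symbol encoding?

Fixed-length: 3 bits × 102 symbols = 306 bits.
Huffman merges:
merge s3(5) and s6(7): 12
merge s4(9) and s1(10): 19
merge 12 and s8(13): 25
merge s2(15) and 19: 34
merge s5(20) and s7(23): 43
merge 25 and 34: 59
merge 43 and 59: 102
Huffman total = 12 + 19 + 25 + 34 + 43 + 59 + 102 = 294 bits.
Saving = 306 − 294 = 12 bits.

12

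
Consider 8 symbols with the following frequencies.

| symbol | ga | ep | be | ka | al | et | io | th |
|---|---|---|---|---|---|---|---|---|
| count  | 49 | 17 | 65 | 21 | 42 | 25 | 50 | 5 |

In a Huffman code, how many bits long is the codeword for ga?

Build the tree from the bottom:
th(5) + ep(17) → 22
ka(21) + 22 → 43
et(25) + al(42) → 67
43 + ga(49) → 92
io(50) + be(65) → 115
67 + 92 → 159
115 + 159 → 274
ga sits 3 levels below the root, so its codeword is 3 bits.

3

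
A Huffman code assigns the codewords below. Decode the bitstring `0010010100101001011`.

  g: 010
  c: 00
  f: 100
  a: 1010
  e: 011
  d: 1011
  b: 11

Read left to right; each codeword is recognised as soon as it completes (prefix code):
  00→c | 100→f | 1010→a | 010→g | 100→f | 1011→d
Decoded message: cfagfd

cfagfd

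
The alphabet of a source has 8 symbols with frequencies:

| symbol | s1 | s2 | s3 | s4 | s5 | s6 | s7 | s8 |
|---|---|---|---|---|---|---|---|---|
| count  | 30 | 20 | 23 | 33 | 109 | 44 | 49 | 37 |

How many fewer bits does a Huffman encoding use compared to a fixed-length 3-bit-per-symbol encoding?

66

Fixed-length: 3 bits × 345 symbols = 1035 bits.
Huffman merges:
combine s2(20), s3(23) → 43
combine s1(30), s4(33) → 63
combine s8(37), 43 → 80
combine s6(44), s7(49) → 93
combine 63, 80 → 143
combine 93, s5(109) → 202
combine 143, 202 → 345
Huffman total = 43 + 63 + 80 + 93 + 143 + 202 + 345 = 969 bits.
Saving = 1035 − 969 = 66 bits.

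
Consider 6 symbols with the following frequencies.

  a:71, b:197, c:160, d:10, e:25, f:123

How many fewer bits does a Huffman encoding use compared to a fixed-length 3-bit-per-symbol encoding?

445

Fixed-length: 3 bits × 586 symbols = 1758 bits.
Huffman merges:
merge d(10) and e(25): 35
merge 35 and a(71): 106
merge 106 and f(123): 229
merge c(160) and b(197): 357
merge 229 and 357: 586
Huffman total = 35 + 106 + 229 + 357 + 586 = 1313 bits.
Saving = 1758 − 1313 = 445 bits.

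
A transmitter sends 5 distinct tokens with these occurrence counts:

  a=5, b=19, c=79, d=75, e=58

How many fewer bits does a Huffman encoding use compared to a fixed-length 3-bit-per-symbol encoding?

Fixed-length: 3 bits × 236 symbols = 708 bits.
Huffman merges:
merge a(5) and b(19): 24
merge 24 and e(58): 82
merge d(75) and c(79): 154
merge 82 and 154: 236
Huffman total = 24 + 82 + 154 + 236 = 496 bits.
Saving = 708 − 496 = 212 bits.

212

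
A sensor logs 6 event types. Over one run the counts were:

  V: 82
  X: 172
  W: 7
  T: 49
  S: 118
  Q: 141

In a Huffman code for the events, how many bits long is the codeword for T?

4

Build the tree from the bottom:
merge W(7) and T(49): 56
merge 56 and V(82): 138
merge S(118) and 138: 256
merge Q(141) and X(172): 313
merge 256 and 313: 569
T sits 4 levels below the root, so its codeword is 4 bits.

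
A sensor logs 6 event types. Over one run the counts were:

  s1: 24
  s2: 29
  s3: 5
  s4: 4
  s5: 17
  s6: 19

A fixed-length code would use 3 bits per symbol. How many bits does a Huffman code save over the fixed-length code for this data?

Fixed-length: 3 bits × 98 symbols = 294 bits.
Huffman merges:
s4(4) + s3(5) → 9
9 + s5(17) → 26
s6(19) + s1(24) → 43
26 + s2(29) → 55
43 + 55 → 98
Huffman total = 9 + 26 + 43 + 55 + 98 = 231 bits.
Saving = 294 − 231 = 63 bits.

63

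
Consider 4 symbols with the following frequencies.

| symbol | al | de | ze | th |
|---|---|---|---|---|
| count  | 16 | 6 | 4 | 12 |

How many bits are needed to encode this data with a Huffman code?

Greedily combine the two least-frequent nodes:
combine ze(4), de(6) → 10
combine 10, th(12) → 22
combine al(16), 22 → 38
Each symbol's bit-cost is frequency × depth; summing gives 70 bits (equivalently 10 + 22 + 38).

70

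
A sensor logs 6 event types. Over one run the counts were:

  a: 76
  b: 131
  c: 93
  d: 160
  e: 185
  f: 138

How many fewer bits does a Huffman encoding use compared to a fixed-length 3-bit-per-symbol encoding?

Fixed-length: 3 bits × 783 symbols = 2349 bits.
Huffman merges:
combine a(76), c(93) → 169
combine b(131), f(138) → 269
combine d(160), 169 → 329
combine e(185), 269 → 454
combine 329, 454 → 783
Huffman total = 169 + 269 + 329 + 454 + 783 = 2004 bits.
Saving = 2349 − 2004 = 345 bits.

345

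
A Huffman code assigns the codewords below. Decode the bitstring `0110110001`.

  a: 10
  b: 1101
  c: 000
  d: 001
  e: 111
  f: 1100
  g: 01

Read left to right; each codeword is recognised as soon as it completes (prefix code):
  01→g | 10→a | 1100→f | 01→g
Decoded message: gafg

gafg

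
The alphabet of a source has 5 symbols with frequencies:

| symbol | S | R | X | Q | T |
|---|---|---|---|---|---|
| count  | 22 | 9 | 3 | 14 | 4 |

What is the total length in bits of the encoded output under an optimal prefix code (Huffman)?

105

Merge the two smallest weights repeatedly:
X(3) + T(4) → 7
7 + R(9) → 16
Q(14) + 16 → 30
S(22) + 30 → 52
Each symbol's bit-cost is frequency × depth; summing gives 105 bits (equivalently 7 + 16 + 30 + 52).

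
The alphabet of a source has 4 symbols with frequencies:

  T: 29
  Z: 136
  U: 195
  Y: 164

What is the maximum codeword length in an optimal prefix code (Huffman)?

Merge the two lowest-weight nodes at each step:
T(29) + Z(136) → 165
Y(164) + 165 → 329
U(195) + 329 → 524
Maximum depth reached is 3.

3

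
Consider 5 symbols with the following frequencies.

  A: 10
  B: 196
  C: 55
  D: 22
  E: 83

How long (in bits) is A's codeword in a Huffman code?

4

Build the tree from the bottom:
merge A(10) and D(22): 32
merge 32 and C(55): 87
merge E(83) and 87: 170
merge 170 and B(196): 366
A sits 4 levels below the root, so its codeword is 4 bits.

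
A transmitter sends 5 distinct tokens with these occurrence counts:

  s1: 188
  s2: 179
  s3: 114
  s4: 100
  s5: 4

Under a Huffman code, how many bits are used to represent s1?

2

Repeatedly merge the two smallest:
combine s5(4), s4(100) → 104
combine 104, s3(114) → 218
combine s2(179), s1(188) → 367
combine 218, 367 → 585
The subtree containing s1 is merged 2 times, so code length = 2.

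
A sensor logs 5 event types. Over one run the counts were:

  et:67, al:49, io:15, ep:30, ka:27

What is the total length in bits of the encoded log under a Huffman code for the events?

Build the Huffman tree bottom-up:
combine io(15), ka(27) → 42
combine ep(30), 42 → 72
combine al(49), et(67) → 116
combine 72, 116 → 188
Total encoded bits = sum of merged weights = 42 + 72 + 116 + 188 = 418.

418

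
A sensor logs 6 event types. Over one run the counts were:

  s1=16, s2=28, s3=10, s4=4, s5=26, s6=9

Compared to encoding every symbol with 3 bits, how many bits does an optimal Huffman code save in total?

Fixed-length: 3 bits × 93 symbols = 279 bits.
Huffman merges:
merge s4(4) and s6(9): 13
merge s3(10) and 13: 23
merge s1(16) and 23: 39
merge s5(26) and s2(28): 54
merge 39 and 54: 93
Huffman total = 13 + 23 + 39 + 54 + 93 = 222 bits.
Saving = 279 − 222 = 57 bits.

57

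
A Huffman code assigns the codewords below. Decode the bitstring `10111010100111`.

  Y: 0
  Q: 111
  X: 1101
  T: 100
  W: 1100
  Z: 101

Read left to right; each codeword is recognised as soon as it completes (prefix code):
  101→Z | 1101→X | 0→Y | 100→T | 111→Q
Decoded message: ZXYTQ

ZXYTQ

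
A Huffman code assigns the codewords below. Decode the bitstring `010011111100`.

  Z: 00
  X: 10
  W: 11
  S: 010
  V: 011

Read left to right; each codeword is recognised as soon as it completes (prefix code):
  010→S | 011→V | 11→W | 11→W | 00→Z
Decoded message: SVWWZ

SVWWZ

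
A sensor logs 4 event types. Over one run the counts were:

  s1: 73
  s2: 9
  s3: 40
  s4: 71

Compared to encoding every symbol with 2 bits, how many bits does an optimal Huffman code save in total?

Fixed-length: 2 bits × 193 symbols = 386 bits.
Huffman merges:
s2(9) + s3(40) → 49
49 + s4(71) → 120
s1(73) + 120 → 193
Huffman total = 49 + 120 + 193 = 362 bits.
Saving = 386 − 362 = 24 bits.

24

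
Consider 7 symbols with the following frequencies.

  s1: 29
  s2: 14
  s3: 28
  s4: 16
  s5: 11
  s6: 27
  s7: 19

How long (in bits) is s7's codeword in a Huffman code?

Repeatedly merge the two smallest:
merge s5(11) and s2(14): 25
merge s4(16) and s7(19): 35
merge 25 and s6(27): 52
merge s3(28) and s1(29): 57
merge 35 and 52: 87
merge 57 and 87: 144
s7 sits 3 levels below the root, so its codeword is 3 bits.

3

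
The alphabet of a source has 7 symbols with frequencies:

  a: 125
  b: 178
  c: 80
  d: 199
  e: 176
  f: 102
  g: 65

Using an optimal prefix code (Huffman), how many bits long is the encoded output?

2543

Build the Huffman tree bottom-up:
merge g(65) and c(80): 145
merge f(102) and a(125): 227
merge 145 and e(176): 321
merge b(178) and d(199): 377
merge 227 and 321: 548
merge 377 and 548: 925
The encoded length is the sum of every internal node's weight: 145 + 227 + 321 + 377 + 548 + 925 = 2543 bits.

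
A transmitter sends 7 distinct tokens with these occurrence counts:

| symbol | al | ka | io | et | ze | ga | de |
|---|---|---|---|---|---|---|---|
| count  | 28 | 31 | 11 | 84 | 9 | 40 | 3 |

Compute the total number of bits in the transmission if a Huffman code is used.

485

Merge the two smallest weights repeatedly:
combine de(3), ze(9) → 12
combine io(11), 12 → 23
combine 23, al(28) → 51
combine ka(31), ga(40) → 71
combine 51, 71 → 122
combine et(84), 122 → 206
The encoded length is the sum of every internal node's weight: 12 + 23 + 51 + 71 + 122 + 206 = 485 bits.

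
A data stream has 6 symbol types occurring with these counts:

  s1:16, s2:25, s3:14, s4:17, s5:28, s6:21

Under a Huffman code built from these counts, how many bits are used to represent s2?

Huffman merges, smallest pair first:
s3(14) + s1(16) → 30
s4(17) + s6(21) → 38
s2(25) + s5(28) → 53
30 + 38 → 68
53 + 68 → 121
The subtree containing s2 is merged 2 times, so code length = 2.

2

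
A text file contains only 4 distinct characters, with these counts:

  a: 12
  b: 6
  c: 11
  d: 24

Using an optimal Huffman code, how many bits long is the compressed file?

Build the Huffman tree bottom-up:
b(6) + c(11) → 17
a(12) + 17 → 29
d(24) + 29 → 53
Each symbol's bit-cost is frequency × depth; summing gives 99 bits (equivalently 17 + 29 + 53).

99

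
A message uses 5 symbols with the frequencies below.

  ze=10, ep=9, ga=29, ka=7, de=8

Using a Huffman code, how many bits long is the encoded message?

Merge the two smallest weights repeatedly:
ka(7) + de(8) → 15
ep(9) + ze(10) → 19
15 + 19 → 34
ga(29) + 34 → 63
Total encoded bits = sum of merged weights = 15 + 19 + 34 + 63 = 131.

131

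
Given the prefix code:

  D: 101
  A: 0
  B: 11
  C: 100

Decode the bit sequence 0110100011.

ABACAB

Read left to right; each codeword is recognised as soon as it completes (prefix code):
  0→A | 11→B | 0→A | 100→C | 0→A | 11→B
Decoded message: ABACAB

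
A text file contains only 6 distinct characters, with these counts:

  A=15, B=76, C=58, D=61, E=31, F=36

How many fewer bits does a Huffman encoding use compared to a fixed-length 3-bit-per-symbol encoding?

Fixed-length: 3 bits × 277 symbols = 831 bits.
Huffman merges:
A(15) + E(31) → 46
F(36) + 46 → 82
C(58) + D(61) → 119
B(76) + 82 → 158
119 + 158 → 277
Huffman total = 46 + 82 + 119 + 158 + 277 = 682 bits.
Saving = 831 − 682 = 149 bits.

149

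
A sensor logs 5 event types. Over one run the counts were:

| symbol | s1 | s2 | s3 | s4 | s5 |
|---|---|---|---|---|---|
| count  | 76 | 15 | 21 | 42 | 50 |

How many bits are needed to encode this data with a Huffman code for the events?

444

Merge the two smallest weights repeatedly:
combine s2(15), s3(21) → 36
combine 36, s4(42) → 78
combine s5(50), s1(76) → 126
combine 78, 126 → 204
The encoded length is the sum of every internal node's weight: 36 + 78 + 126 + 204 = 444 bits.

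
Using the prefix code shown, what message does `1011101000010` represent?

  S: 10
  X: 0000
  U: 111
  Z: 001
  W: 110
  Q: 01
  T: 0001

SUQXS

Read left to right; each codeword is recognised as soon as it completes (prefix code):
  10→S | 111→U | 01→Q | 0000→X | 10→S
Decoded message: SUQXS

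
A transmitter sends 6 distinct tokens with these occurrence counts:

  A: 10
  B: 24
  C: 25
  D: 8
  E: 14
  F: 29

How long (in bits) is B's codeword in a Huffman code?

Build the tree from the bottom:
merge D(8) and A(10): 18
merge E(14) and 18: 32
merge B(24) and C(25): 49
merge F(29) and 32: 61
merge 49 and 61: 110
B sits 2 levels below the root, so its codeword is 2 bits.

2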